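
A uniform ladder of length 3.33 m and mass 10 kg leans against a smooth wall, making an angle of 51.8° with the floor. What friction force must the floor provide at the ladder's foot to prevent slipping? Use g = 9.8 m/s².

About the foot of the ladder:
Ladder weight 10×9.8 = 98 N acts at 1.665 m along the ladder; its horizontal arm is 1.665·cos51.8° = 1.03 m → τ = 100.9 N·m clockwise.
Wall normal N acts horizontally at the top; its moment arm is the height L sinθ = 3.33·sin51.8° = 2.617 m, counterclockwise.
For rotational equilibrium, N × 2.617 = 100.9, so N = 38.6 N.
ΣFx = 0: friction at the foot balances the wall's push, so f = N_wall = 38.6 N.

f ≈ 38.6 N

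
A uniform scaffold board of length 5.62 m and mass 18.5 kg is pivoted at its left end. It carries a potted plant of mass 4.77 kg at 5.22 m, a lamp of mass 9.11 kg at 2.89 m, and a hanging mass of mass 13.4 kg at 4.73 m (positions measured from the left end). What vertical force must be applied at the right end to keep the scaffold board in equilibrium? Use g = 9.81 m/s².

Take moments about the left end.
Beam weight: 18.5 × 9.81 = 181.5 N down at 2.81 m → arm 2.81 m, τ = 181.5 × 2.81 = 510 N·m clockwise.
Potted plant: 4.77 × 9.81 = 46.79 N down at 5.22 m → arm 5.22 m, τ = 46.79 × 5.22 = 244.2 N·m clockwise.
Lamp: 9.11 × 9.81 = 89.37 N down at 2.89 m → arm 2.89 m, τ = 89.37 × 2.89 = 258.3 N·m clockwise.
Hanging mass: 13.4 × 9.81 = 131.5 N down at 4.73 m → arm 4.73 m, τ = 131.5 × 4.73 = 622 N·m clockwise.
Net moment of the loads = 1634 N·m clockwise.
The upward force F acts at the right end, arm 5.62 m, giving F × 5.62 counterclockwise.
Setting net torque to zero: F × 5.62 = 1634 → F = 1634 / 5.62 = 291 N.

F ≈ 291 N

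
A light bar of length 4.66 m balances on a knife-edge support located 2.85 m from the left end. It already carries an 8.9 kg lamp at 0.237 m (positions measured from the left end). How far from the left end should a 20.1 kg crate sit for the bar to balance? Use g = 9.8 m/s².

Take moments about the knife-edge support (at 2.85 m from the left end).
Lamp: 8.9 × 9.8 = 87.22 N down at 0.237 m → arm 2.613 m, τ = 87.22 × 2.613 = 227.9 N·m counterclockwise.
Net moment of existing loads = 227.9 N·m counterclockwise.
The crate weighs 20.1 × 9.8 = 197 N and must supply an equal clockwise moment, so its lever arm about the knife-edge support is 227.9 / 197 = 1.16 m.
That puts it at 2.85 + 1.16 = 4.01 m from the left end.

x ≈ 4.01 m from the left end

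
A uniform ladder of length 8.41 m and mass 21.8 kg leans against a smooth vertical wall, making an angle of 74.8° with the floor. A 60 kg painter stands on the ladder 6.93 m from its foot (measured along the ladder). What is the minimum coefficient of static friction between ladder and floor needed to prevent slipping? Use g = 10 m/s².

μ_min ≈ 0.2

About the foot of the ladder:
Ladder weight 21.8×10 = 218 N acts at 4.205 m along the ladder; its horizontal arm is 4.205·cos74.8° = 1.103 m → τ = 240.5 N·m clockwise.
Painter: 60×10 = 600 N at 6.93 m → arm 1.817 m → τ = 1090 N·m clockwise.
Wall normal N acts horizontally at the top; its moment arm is the height L sinθ = 8.41·sin74.8° = 8.116 m, counterclockwise.
For rotational equilibrium, N × 8.116 = 1330, so N = 163.9 N.
ΣFx = 0 ⇒ f = N_wall = 163.9 N. ΣFy = 0 ⇒ N_floor = 818 N.
μ_min = f / N_floor = 163.9 / 818 = 0.2.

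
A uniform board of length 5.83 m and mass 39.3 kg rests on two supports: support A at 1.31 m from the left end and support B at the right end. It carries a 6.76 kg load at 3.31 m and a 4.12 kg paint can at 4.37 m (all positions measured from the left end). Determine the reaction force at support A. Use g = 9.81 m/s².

Choose support B as the axis so its reaction then has zero moment arm.
Beam weight: 39.3 × 9.81 = 385.5 N down at 2.915 m → arm 2.915 m, τ = 385.5 × 2.915 = 1124 N·m counterclockwise.
Load: 6.76 × 9.81 = 66.32 N down at 3.31 m → arm 2.52 m, τ = 66.32 × 2.52 = 167.1 N·m counterclockwise.
Paint can: 4.12 × 9.81 = 40.42 N down at 4.37 m → arm 1.46 m, τ = 40.42 × 1.46 = 59.01 N·m counterclockwise.
Net load moment about support B = 1350 N·m counterclockwise.
Reaction R at support A is upward at 1.31 m, arm 4.52 m → moment R × 4.52 clockwise.
Balancing moments: R × 4.52 = 1350, giving R = 299 N.

R_A ≈ 299 N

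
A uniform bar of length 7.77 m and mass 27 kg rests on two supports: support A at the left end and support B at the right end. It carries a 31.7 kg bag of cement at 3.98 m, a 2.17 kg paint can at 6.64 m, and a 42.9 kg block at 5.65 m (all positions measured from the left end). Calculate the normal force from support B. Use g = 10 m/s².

R_B ≈ 628 N

Taking torques about support A:
Beam weight: 27 × 10 = 270 N down at 3.885 m → arm 3.885 m, τ = 270 × 3.885 = 1049 N·m clockwise.
Bag of cement: 31.7 × 10 = 317 N down at 3.98 m → arm 3.98 m, τ = 317 × 3.98 = 1262 N·m clockwise.
Paint can: 2.17 × 10 = 21.7 N down at 6.64 m → arm 6.64 m, τ = 21.7 × 6.64 = 144.1 N·m clockwise.
Block: 42.9 × 10 = 429 N down at 5.65 m → arm 5.65 m, τ = 429 × 5.65 = 2424 N·m clockwise.
Net load moment about support A = 4879 N·m clockwise.
Reaction R at support B is upward at 7.77 m, arm 7.77 m → moment R × 7.77 counterclockwise.
Στ = 0 ⇒ R × 7.77 = 4879 ⇒ R = 628 N.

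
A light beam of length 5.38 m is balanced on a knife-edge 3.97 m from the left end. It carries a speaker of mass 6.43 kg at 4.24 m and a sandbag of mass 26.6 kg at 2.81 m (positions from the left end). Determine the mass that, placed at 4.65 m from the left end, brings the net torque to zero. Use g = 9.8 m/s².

m ≈ 42.8 kg

Choose the knife-edge (at 3.97 m from the left end) as the axis so the support reaction has zero arm there.
Speaker: 6.43 × 9.8 = 63.01 N down at 4.24 m → arm 0.27 m, τ = 63.01 × 0.27 = 17.01 N·m clockwise.
Sandbag: 26.6 × 9.8 = 260.7 N down at 2.81 m → arm 1.16 m, τ = 260.7 × 1.16 = 302.4 N·m counterclockwise.
Net moment of known loads = 285.4 N·m counterclockwise.
An unknown mass m at 4.65 m has arm 0.68 m; its moment is m·g·0.68 clockwise.
Setting net torque to zero: m × 9.8 × 0.68 = 285.4 → m = 285.4 / (9.8 × 0.68) = 42.8 kg.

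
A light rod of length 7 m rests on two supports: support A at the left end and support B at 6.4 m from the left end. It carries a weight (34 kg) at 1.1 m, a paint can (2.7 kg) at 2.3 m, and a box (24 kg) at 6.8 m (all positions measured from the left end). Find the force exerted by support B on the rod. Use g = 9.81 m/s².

Taking torques about support A:
Weight: 34 × 9.81 = 333.5 N down at 1.1 m → arm 1.1 m, τ = 333.5 × 1.1 = 366.9 N·m clockwise.
Paint can: 2.7 × 9.81 = 26.49 N down at 2.3 m → arm 2.3 m, τ = 26.49 × 2.3 = 60.93 N·m clockwise.
Box: 24 × 9.81 = 235.4 N down at 6.8 m → arm 6.8 m, τ = 235.4 × 6.8 = 1601 N·m clockwise.
Net load moment about support A = 2029 N·m clockwise.
Reaction R at support B is upward at 6.4 m, arm 6.4 m → moment R × 6.4 counterclockwise.
Στ = 0 ⇒ R × 6.4 = 2029 ⇒ R = 317 N.

R_B ≈ 317 N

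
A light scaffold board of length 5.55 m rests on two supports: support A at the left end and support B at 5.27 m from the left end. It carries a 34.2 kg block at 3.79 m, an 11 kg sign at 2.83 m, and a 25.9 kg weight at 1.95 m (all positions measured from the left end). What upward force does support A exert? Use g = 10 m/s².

R_A ≈ 310 N

Taking torques about support B:
Block: 34.2 × 10 = 342 N down at 3.79 m → arm 1.48 m, τ = 342 × 1.48 = 506.2 N·m counterclockwise.
Sign: 11 × 10 = 110 N down at 2.83 m → arm 2.44 m, τ = 110 × 2.44 = 268.4 N·m counterclockwise.
Weight: 25.9 × 10 = 259 N down at 1.95 m → arm 3.32 m, τ = 259 × 3.32 = 859.9 N·m counterclockwise.
Net load moment about support B = 1634 N·m counterclockwise.
Reaction R at support A is upward at 0 m, arm 5.27 m → moment R × 5.27 clockwise.
Balancing moments: R × 5.27 = 1634, giving R = 310 N.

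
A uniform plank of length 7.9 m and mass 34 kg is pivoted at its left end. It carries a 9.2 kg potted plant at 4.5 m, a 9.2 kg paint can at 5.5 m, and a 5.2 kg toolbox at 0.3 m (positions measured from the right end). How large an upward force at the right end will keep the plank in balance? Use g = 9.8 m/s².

F ≈ 282 N

Take moments about the left end.
Beam weight: 34 × 9.8 = 333.2 N down at 3.95 m → arm 3.95 m, τ = 333.2 × 3.95 = 1316 N·m clockwise.
Potted plant: 9.2 × 9.8 = 90.16 N down at 4.5 m → arm 3.4 m, τ = 90.16 × 3.4 = 306.5 N·m clockwise.
Paint can: 9.2 × 9.8 = 90.16 N down at 5.5 m → arm 2.4 m, τ = 90.16 × 2.4 = 216.4 N·m clockwise.
Toolbox: 5.2 × 9.8 = 50.96 N down at 0.3 m → arm 7.6 m, τ = 50.96 × 7.6 = 387.3 N·m clockwise.
Net moment of the loads = 2226 N·m clockwise.
The upward force F acts at the right end, arm 7.9 m, giving F × 7.9 counterclockwise.
Setting net torque to zero: F × 7.9 = 2226 → F = 2226 / 7.9 = 282 N.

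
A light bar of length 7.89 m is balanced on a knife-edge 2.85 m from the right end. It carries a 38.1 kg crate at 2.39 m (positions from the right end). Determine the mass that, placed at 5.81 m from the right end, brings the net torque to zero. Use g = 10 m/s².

Sum moments about the knife-edge (at 2.85 m from the right end) (the support reaction has zero arm there).
Crate: 38.1 × 10 = 381 N down at 2.39 m → arm 0.46 m, τ = 381 × 0.46 = 175.3 N·m clockwise.
Net moment of known loads = 175.3 N·m clockwise.
An unknown mass m at 5.81 m has arm 2.96 m; its moment is m·g·2.96 counterclockwise.
Balancing moments: m × 10 × 2.96 = 175.3, giving m = 175.3 / (10 × 2.96) = 5.92 kg.

m ≈ 5.92 kg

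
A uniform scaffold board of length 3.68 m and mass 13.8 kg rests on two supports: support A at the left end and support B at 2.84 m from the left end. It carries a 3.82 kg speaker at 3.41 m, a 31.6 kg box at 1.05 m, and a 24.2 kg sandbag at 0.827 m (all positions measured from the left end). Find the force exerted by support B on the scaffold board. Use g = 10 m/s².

R_B ≈ 323 N

Choose support A as the axis so its reaction then has zero moment arm.
Beam weight: 13.8 × 10 = 138 N down at 1.84 m → arm 1.84 m, τ = 138 × 1.84 = 253.9 N·m clockwise.
Speaker: 3.82 × 10 = 38.2 N down at 3.41 m → arm 3.41 m, τ = 38.2 × 3.41 = 130.3 N·m clockwise.
Box: 31.6 × 10 = 316 N down at 1.05 m → arm 1.05 m, τ = 316 × 1.05 = 331.8 N·m clockwise.
Sandbag: 24.2 × 10 = 242 N down at 0.827 m → arm 0.827 m, τ = 242 × 0.827 = 200.1 N·m clockwise.
Net load moment about support A = 916.1 N·m clockwise.
Reaction R at support B is upward at 2.84 m, arm 2.84 m → moment R × 2.84 counterclockwise.
Setting net torque to zero: R × 2.84 = 916.1 → R = 323 N.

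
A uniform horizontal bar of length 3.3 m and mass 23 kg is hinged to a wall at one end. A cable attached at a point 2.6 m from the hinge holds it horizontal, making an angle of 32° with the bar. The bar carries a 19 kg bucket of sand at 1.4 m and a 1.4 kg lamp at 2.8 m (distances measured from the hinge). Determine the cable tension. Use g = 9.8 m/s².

T ≈ 487 N

Taking torques about the hinge:
Beam weight: 23 × 9.8 = 225.4 N down at 1.65 m → arm 1.65 m, τ = 225.4 × 1.65 = 371.9 N·m clockwise.
Bucket of sand: 19 × 9.8 = 186.2 N down at 1.4 m → arm 1.4 m, τ = 186.2 × 1.4 = 260.7 N·m clockwise.
Lamp: 1.4 × 9.8 = 13.72 N down at 2.8 m → arm 2.8 m, τ = 13.72 × 2.8 = 38.42 N·m clockwise.
Total clockwise load moment = 671 N·m.
The cable tension T acts at 2.6 m; only its component perpendicular to the bar, T sinθ, produces torque. sin 32° = 0.5299.
Balancing moments: T × 2.6 × 0.5299 = 671, giving T = 671 / 1.378 = 487 N.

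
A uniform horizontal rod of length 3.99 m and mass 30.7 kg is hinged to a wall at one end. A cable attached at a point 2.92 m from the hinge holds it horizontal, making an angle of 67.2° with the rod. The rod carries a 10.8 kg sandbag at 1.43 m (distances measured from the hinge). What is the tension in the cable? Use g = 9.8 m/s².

T ≈ 279 N

Sum moments about the hinge (the unknown hinge reaction has zero arm there).
Beam weight: 30.7 × 9.8 = 300.9 N down at 1.995 m → arm 1.995 m, τ = 300.9 × 1.995 = 600.3 N·m clockwise.
Sandbag: 10.8 × 9.8 = 105.8 N down at 1.43 m → arm 1.43 m, τ = 105.8 × 1.43 = 151.3 N·m clockwise.
Total clockwise load moment = 751.6 N·m.
The cable tension T acts at 2.92 m; only its component perpendicular to the rod, T sinθ, produces torque. sin 67.2° = 0.9219.
Balancing moments: T × 2.92 × 0.9219 = 751.6, giving T = 751.6 / 2.692 = 279 N.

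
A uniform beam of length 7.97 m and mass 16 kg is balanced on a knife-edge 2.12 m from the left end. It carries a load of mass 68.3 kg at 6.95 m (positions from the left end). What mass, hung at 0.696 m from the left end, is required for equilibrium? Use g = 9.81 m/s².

m ≈ 253 kg

Sum moments about the knife-edge (at 2.12 m from the left end) (the support reaction has zero arm there).
Beam weight: 16 × 9.81 = 157 N down at 3.985 m → arm 1.865 m, τ = 157 × 1.865 = 292.8 N·m clockwise.
Load: 68.3 × 9.81 = 670 N down at 6.95 m → arm 4.83 m, τ = 670 × 4.83 = 3236 N·m clockwise.
Net moment of known loads = 3529 N·m clockwise.
An unknown mass m at 0.696 m has arm 1.424 m; its moment is m·g·1.424 counterclockwise.
Στ = 0 ⇒ m × 9.81 × 1.424 = 3529 ⇒ m = 3529 / (9.81 × 1.424) = 253 kg.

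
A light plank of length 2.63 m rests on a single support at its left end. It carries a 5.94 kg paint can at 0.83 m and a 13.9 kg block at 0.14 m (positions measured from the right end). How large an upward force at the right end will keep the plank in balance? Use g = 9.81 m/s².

F ≈ 169 N

About the left end:
Paint can: 5.94 × 9.81 = 58.27 N down at 0.83 m → arm 1.8 m, τ = 58.27 × 1.8 = 104.9 N·m clockwise.
Block: 13.9 × 9.81 = 136.4 N down at 0.14 m → arm 2.49 m, τ = 136.4 × 2.49 = 339.6 N·m clockwise.
Net moment of the loads = 444.5 N·m clockwise.
The upward force F acts at the right end, arm 2.63 m, giving F × 2.63 counterclockwise.
Setting net torque to zero: F × 2.63 = 444.5 → F = 444.5 / 2.63 = 169 N.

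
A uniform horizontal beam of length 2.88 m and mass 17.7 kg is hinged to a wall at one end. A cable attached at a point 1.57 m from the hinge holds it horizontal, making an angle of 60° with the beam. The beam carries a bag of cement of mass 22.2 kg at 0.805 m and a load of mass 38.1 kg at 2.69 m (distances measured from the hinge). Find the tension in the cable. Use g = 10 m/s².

About the hinge:
Beam weight: 17.7 × 10 = 177 N down at 1.44 m → arm 1.44 m, τ = 177 × 1.44 = 254.9 N·m clockwise.
Bag of cement: 22.2 × 10 = 222 N down at 0.805 m → arm 0.805 m, τ = 222 × 0.805 = 178.7 N·m clockwise.
Load: 38.1 × 10 = 381 N down at 2.69 m → arm 2.69 m, τ = 381 × 2.69 = 1025 N·m clockwise.
Total clockwise load moment = 1459 N·m.
The cable tension T acts at 1.57 m; only its component perpendicular to the beam, T sinθ, produces torque. sin 60° = 0.866.
For rotational equilibrium, T × 1.57 × 0.866 = 1459, so T = 1459 / 1.36 = 1070 N.

T ≈ 1070 N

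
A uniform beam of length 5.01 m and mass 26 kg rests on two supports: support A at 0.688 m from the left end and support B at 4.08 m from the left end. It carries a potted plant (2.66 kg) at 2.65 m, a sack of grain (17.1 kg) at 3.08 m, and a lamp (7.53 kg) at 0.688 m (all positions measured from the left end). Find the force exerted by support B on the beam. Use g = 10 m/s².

About support A:
Beam weight: 26 × 10 = 260 N down at 2.505 m → arm 1.817 m, τ = 260 × 1.817 = 472.4 N·m clockwise.
Potted plant: 2.66 × 10 = 26.6 N down at 2.65 m → arm 1.962 m, τ = 26.6 × 1.962 = 52.19 N·m clockwise.
Sack of grain: 17.1 × 10 = 171 N down at 3.08 m → arm 2.392 m, τ = 171 × 2.392 = 409 N·m clockwise.
Lamp: acts at the support A, moment arm 0 → no torque.
Net load moment about support A = 933.6 N·m clockwise.
Reaction R at support B is upward at 4.08 m, arm 3.392 m → moment R × 3.392 counterclockwise.
For rotational equilibrium, R × 3.392 = 933.6, so R = 275 N.

R_B ≈ 275 N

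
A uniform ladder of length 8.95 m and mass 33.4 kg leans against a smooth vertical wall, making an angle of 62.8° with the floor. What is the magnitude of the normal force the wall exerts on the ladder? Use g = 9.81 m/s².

About the foot of the ladder:
Ladder weight 33.4×9.81 = 327.7 N acts at 4.475 m along the ladder; its horizontal arm is 4.475·cos62.8° = 2.046 m → τ = 670.5 N·m clockwise.
Wall normal N acts horizontally at the top; its moment arm is the height L sinθ = 8.95·sin62.8° = 7.96 m, counterclockwise.
Setting net torque to zero: N × 7.96 = 670.5 → N = 84.2 N.

N_wall ≈ 84.2 N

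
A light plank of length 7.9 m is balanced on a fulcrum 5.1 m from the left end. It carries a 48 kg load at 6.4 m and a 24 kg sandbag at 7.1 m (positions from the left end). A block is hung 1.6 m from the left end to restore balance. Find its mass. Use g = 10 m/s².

About the fulcrum (at 5.1 m from the left end):
Load: 48 × 10 = 480 N down at 6.4 m → arm 1.3 m, τ = 480 × 1.3 = 624 N·m clockwise.
Sandbag: 24 × 10 = 240 N down at 7.1 m → arm 2 m, τ = 240 × 2 = 480 N·m clockwise.
Net moment of known loads = 1104 N·m clockwise.
An unknown mass m at 1.6 m has arm 3.5 m; its moment is m·g·3.5 counterclockwise.
Setting net torque to zero: m × 10 × 3.5 = 1104 → m = 1104 / (10 × 3.5) = 31.5 kg.

m ≈ 31.5 kg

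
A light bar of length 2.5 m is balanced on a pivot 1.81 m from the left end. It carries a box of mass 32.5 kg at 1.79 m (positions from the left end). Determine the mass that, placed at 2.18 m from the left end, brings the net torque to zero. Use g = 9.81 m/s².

About the pivot (at 1.81 m from the left end):
Box: 32.5 × 9.81 = 318.8 N down at 1.79 m → arm 0.02 m, τ = 318.8 × 0.02 = 6.376 N·m counterclockwise.
Net moment of known loads = 6.376 N·m counterclockwise.
An unknown mass m at 2.18 m has arm 0.37 m; its moment is m·g·0.37 clockwise.
For rotational equilibrium, m × 9.81 × 0.37 = 6.376, so m = 6.376 / (9.81 × 0.37) = 1.76 kg.

m ≈ 1.76 kg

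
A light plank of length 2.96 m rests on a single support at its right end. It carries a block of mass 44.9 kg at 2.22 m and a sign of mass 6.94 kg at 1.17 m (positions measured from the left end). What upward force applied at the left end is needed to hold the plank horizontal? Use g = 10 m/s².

Taking torques about the right end:
Block: 44.9 × 10 = 449 N down at 2.22 m → arm 0.74 m, τ = 449 × 0.74 = 332.3 N·m counterclockwise.
Sign: 6.94 × 10 = 69.4 N down at 1.17 m → arm 1.79 m, τ = 69.4 × 1.79 = 124.2 N·m counterclockwise.
Net moment of the loads = 456.5 N·m counterclockwise.
The upward force F acts at the left end, arm 2.96 m, giving F × 2.96 clockwise.
Balancing moments: F × 2.96 = 456.5, giving F = 456.5 / 2.96 = 154 N.

F ≈ 154 N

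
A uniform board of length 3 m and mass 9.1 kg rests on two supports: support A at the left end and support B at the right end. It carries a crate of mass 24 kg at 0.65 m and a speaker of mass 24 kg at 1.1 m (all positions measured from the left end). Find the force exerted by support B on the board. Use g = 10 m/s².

Taking torques about support A:
Beam weight: 9.1 × 10 = 91 N down at 1.5 m → arm 1.5 m, τ = 91 × 1.5 = 136.5 N·m clockwise.
Crate: 24 × 10 = 240 N down at 0.65 m → arm 0.65 m, τ = 240 × 0.65 = 156 N·m clockwise.
Speaker: 24 × 10 = 240 N down at 1.1 m → arm 1.1 m, τ = 240 × 1.1 = 264 N·m clockwise.
Net load moment about support A = 556.5 N·m clockwise.
Reaction R at support B is upward at 3 m, arm 3 m → moment R × 3 counterclockwise.
For rotational equilibrium, R × 3 = 556.5, so R = 186 N.

R_B ≈ 186 N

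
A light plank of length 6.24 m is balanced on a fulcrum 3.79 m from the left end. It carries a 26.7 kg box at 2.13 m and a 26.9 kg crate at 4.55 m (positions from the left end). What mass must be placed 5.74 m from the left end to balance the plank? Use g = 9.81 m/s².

About the fulcrum (at 3.79 m from the left end):
Box: 26.7 × 9.81 = 261.9 N down at 2.13 m → arm 1.66 m, τ = 261.9 × 1.66 = 434.8 N·m counterclockwise.
Crate: 26.9 × 9.81 = 263.9 N down at 4.55 m → arm 0.76 m, τ = 263.9 × 0.76 = 200.6 N·m clockwise.
Net moment of known loads = 234.2 N·m counterclockwise.
An unknown mass m at 5.74 m has arm 1.95 m; its moment is m·g·1.95 clockwise.
Balancing moments: m × 9.81 × 1.95 = 234.2, giving m = 234.2 / (9.81 × 1.95) = 12.2 kg.

m ≈ 12.2 kg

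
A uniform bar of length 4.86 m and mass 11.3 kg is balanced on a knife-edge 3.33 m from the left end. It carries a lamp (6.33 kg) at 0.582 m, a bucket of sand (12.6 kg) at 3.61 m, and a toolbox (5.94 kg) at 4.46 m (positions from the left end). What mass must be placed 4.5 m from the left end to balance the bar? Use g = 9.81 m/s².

Taking torques about the knife-edge (at 3.33 m from the left end):
Beam weight: 11.3 × 9.81 = 110.9 N down at 2.43 m → arm 0.9 m, τ = 110.9 × 0.9 = 99.81 N·m counterclockwise.
Lamp: 6.33 × 9.81 = 62.1 N down at 0.582 m → arm 2.748 m, τ = 62.1 × 2.748 = 170.7 N·m counterclockwise.
Bucket of sand: 12.6 × 9.81 = 123.6 N down at 3.61 m → arm 0.28 m, τ = 123.6 × 0.28 = 34.61 N·m clockwise.
Toolbox: 5.94 × 9.81 = 58.27 N down at 4.46 m → arm 1.13 m, τ = 58.27 × 1.13 = 65.85 N·m clockwise.
Net moment of known loads = 170 N·m counterclockwise.
An unknown mass m at 4.5 m has arm 1.17 m; its moment is m·g·1.17 clockwise.
Balancing moments: m × 9.81 × 1.17 = 170, giving m = 170 / (9.81 × 1.17) = 14.8 kg.

m ≈ 14.8 kg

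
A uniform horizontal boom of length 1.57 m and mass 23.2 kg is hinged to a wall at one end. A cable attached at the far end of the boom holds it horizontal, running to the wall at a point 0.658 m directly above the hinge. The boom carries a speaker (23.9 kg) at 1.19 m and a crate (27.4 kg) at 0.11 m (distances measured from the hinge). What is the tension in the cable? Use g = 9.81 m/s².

T ≈ 803 N

About the hinge:
Beam weight: 23.2 × 9.81 = 227.6 N down at 0.785 m → arm 0.785 m, τ = 227.6 × 0.785 = 178.7 N·m clockwise.
Speaker: 23.9 × 9.81 = 234.5 N down at 1.19 m → arm 1.19 m, τ = 234.5 × 1.19 = 279.1 N·m clockwise.
Crate: 27.4 × 9.81 = 268.8 N down at 0.11 m → arm 0.11 m, τ = 268.8 × 0.11 = 29.57 N·m clockwise.
Total clockwise load moment = 487.4 N·m.
The cable tension T acts at 1.57 m; only its component perpendicular to the boom, T sinθ, produces torque. sinθ = h/√(h²+d²) = 0.658/√(0.658²+1.57²) = 0.3865.
For rotational equilibrium, T × 1.57 × 0.3865 = 487.4, so T = 487.4 / 0.6068 = 803 N.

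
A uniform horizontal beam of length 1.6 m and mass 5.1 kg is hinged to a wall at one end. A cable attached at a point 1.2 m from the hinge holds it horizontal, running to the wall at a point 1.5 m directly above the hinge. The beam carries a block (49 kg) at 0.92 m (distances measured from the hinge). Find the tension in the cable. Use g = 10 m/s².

Take moments about the hinge.
Beam weight: 5.1 × 10 = 51 N down at 0.8 m → arm 0.8 m, τ = 51 × 0.8 = 40.8 N·m clockwise.
Block: 49 × 10 = 490 N down at 0.92 m → arm 0.92 m, τ = 490 × 0.92 = 450.8 N·m clockwise.
Total clockwise load moment = 491.6 N·m.
The cable tension T acts at 1.2 m; only its component perpendicular to the beam, T sinθ, produces torque. sinθ = h/√(h²+d²) = 1.5/√(1.5²+1.2²) = 0.7809.
Setting net torque to zero: T × 1.2 × 0.7809 = 491.6 → T = 491.6 / 0.9371 = 525 N.

T ≈ 525 N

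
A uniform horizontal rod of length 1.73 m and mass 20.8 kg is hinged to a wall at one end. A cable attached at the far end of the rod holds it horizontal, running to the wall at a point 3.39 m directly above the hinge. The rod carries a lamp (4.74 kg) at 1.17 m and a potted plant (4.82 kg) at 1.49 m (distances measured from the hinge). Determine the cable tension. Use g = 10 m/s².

Sum moments about the hinge (the unknown hinge reaction has zero arm there).
Beam weight: 20.8 × 10 = 208 N down at 0.865 m → arm 0.865 m, τ = 208 × 0.865 = 179.9 N·m clockwise.
Lamp: 4.74 × 10 = 47.4 N down at 1.17 m → arm 1.17 m, τ = 47.4 × 1.17 = 55.46 N·m clockwise.
Potted plant: 4.82 × 10 = 48.2 N down at 1.49 m → arm 1.49 m, τ = 48.2 × 1.49 = 71.82 N·m clockwise.
Total clockwise load moment = 307.2 N·m.
The cable tension T acts at 1.73 m; only its component perpendicular to the rod, T sinθ, produces torque. sinθ = h/√(h²+d²) = 3.39/√(3.39²+1.73²) = 0.8907.
For rotational equilibrium, T × 1.73 × 0.8907 = 307.2, so T = 307.2 / 1.541 = 199 N.

T ≈ 199 N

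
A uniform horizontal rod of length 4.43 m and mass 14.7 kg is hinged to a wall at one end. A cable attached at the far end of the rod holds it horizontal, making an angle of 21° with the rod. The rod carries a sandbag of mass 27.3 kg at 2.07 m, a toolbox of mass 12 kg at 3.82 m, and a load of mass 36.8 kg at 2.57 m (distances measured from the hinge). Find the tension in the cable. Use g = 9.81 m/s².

T ≈ 1420 N

Sum moments about the hinge (the unknown hinge reaction has zero arm there).
Beam weight: 14.7 × 9.81 = 144.2 N down at 2.215 m → arm 2.215 m, τ = 144.2 × 2.215 = 319.4 N·m clockwise.
Sandbag: 27.3 × 9.81 = 267.8 N down at 2.07 m → arm 2.07 m, τ = 267.8 × 2.07 = 554.3 N·m clockwise.
Toolbox: 12 × 9.81 = 117.7 N down at 3.82 m → arm 3.82 m, τ = 117.7 × 3.82 = 449.6 N·m clockwise.
Load: 36.8 × 9.81 = 361 N down at 2.57 m → arm 2.57 m, τ = 361 × 2.57 = 927.8 N·m clockwise.
Total clockwise load moment = 2251 N·m.
The cable tension T acts at 4.43 m; only its component perpendicular to the rod, T sinθ, produces torque. sin 21° = 0.3584.
For rotational equilibrium, T × 4.43 × 0.3584 = 2251, so T = 2251 / 1.588 = 1420 N.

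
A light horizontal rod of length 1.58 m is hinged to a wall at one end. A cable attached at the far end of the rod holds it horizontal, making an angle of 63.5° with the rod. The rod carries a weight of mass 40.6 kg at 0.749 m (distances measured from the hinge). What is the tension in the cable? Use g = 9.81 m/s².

T ≈ 211 N

Taking torques about the hinge:
Weight: 40.6 × 9.81 = 398.3 N down at 0.749 m → arm 0.749 m, τ = 398.3 × 0.749 = 298.3 N·m clockwise.
Total clockwise load moment = 298.3 N·m.
The cable tension T acts at 1.58 m; only its component perpendicular to the rod, T sinθ, produces torque. sin 63.5° = 0.8949.
For rotational equilibrium, T × 1.58 × 0.8949 = 298.3, so T = 298.3 / 1.414 = 211 N.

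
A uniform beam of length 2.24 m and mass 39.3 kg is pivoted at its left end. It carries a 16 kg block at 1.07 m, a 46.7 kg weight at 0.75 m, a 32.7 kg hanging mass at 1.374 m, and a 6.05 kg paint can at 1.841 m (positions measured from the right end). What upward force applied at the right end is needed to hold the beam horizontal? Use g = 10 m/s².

F ≈ 728 N

Take moments about the left end.
Beam weight: 39.3 × 10 = 393 N down at 1.12 m → arm 1.12 m, τ = 393 × 1.12 = 440.2 N·m clockwise.
Block: 16 × 10 = 160 N down at 1.07 m → arm 1.17 m, τ = 160 × 1.17 = 187.2 N·m clockwise.
Weight: 46.7 × 10 = 467 N down at 0.75 m → arm 1.49 m, τ = 467 × 1.49 = 695.8 N·m clockwise.
Hanging mass: 32.7 × 10 = 327 N down at 1.374 m → arm 0.866 m, τ = 327 × 0.866 = 283.2 N·m clockwise.
Paint can: 6.05 × 10 = 60.5 N down at 1.841 m → arm 0.399 m, τ = 60.5 × 0.399 = 24.14 N·m clockwise.
Net moment of the loads = 1631 N·m clockwise.
The upward force F acts at the right end, arm 2.24 m, giving F × 2.24 counterclockwise.
Στ = 0 ⇒ F × 2.24 = 1631 ⇒ F = 1631 / 2.24 = 728 N.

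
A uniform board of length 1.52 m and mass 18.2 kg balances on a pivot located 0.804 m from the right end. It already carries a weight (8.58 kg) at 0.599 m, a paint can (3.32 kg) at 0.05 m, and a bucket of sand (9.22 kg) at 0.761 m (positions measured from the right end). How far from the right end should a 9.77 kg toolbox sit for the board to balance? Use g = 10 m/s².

x ≈ 1.36 m from the right end

Take moments about the pivot (at 0.804 m from the right end).
Beam weight: 18.2 × 10 = 182 N down at 0.76 m → arm 0.044 m, τ = 182 × 0.044 = 8.008 N·m clockwise.
Weight: 8.58 × 10 = 85.8 N down at 0.599 m → arm 0.205 m, τ = 85.8 × 0.205 = 17.59 N·m clockwise.
Paint can: 3.32 × 10 = 33.2 N down at 0.05 m → arm 0.754 m, τ = 33.2 × 0.754 = 25.03 N·m clockwise.
Bucket of sand: 9.22 × 10 = 92.2 N down at 0.761 m → arm 0.043 m, τ = 92.2 × 0.043 = 3.965 N·m clockwise.
Net moment of existing loads = 54.59 N·m clockwise.
The toolbox weighs 9.77 × 10 = 97.7 N and must supply an equal counterclockwise moment, so its lever arm about the pivot is 54.59 / 97.7 = 0.559 m.
That puts it at 0.804 + 0.559 = 1.36 m from the right end.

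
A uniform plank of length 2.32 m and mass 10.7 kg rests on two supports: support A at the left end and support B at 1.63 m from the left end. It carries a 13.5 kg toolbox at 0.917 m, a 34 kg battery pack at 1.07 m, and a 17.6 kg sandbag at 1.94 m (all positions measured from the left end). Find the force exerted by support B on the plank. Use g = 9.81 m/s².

About support A:
Beam weight: 10.7 × 9.81 = 105 N down at 1.16 m → arm 1.16 m, τ = 105 × 1.16 = 121.8 N·m clockwise.
Toolbox: 13.5 × 9.81 = 132.4 N down at 0.917 m → arm 0.917 m, τ = 132.4 × 0.917 = 121.4 N·m clockwise.
Battery pack: 34 × 9.81 = 333.5 N down at 1.07 m → arm 1.07 m, τ = 333.5 × 1.07 = 356.8 N·m clockwise.
Sandbag: 17.6 × 9.81 = 172.7 N down at 1.94 m → arm 1.94 m, τ = 172.7 × 1.94 = 335 N·m clockwise.
Net load moment about support A = 935 N·m clockwise.
Reaction R at support B is upward at 1.63 m, arm 1.63 m → moment R × 1.63 counterclockwise.
For rotational equilibrium, R × 1.63 = 935, so R = 574 N.

R_B ≈ 574 N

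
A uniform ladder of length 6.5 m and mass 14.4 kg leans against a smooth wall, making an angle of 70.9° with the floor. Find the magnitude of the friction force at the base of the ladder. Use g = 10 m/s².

Sum moments about the foot of the ladder (the floor normal and friction both act there and drop out).
Ladder weight 14.4×10 = 144 N acts at 3.25 m along the ladder; its horizontal arm is 3.25·cos70.9° = 1.063 m → τ = 153.1 N·m clockwise.
Wall normal N acts horizontally at the top; its moment arm is the height L sinθ = 6.5·sin70.9° = 6.142 m, counterclockwise.
Setting net torque to zero: N × 6.142 = 153.1 → N = 24.9 N.
ΣFx = 0: friction at the foot balances the wall's push, so f = N_wall = 24.9 N.

f ≈ 24.9 N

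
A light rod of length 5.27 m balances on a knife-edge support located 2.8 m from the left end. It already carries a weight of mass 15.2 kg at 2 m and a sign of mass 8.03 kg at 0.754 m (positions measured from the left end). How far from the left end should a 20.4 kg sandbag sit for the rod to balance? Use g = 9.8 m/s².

x ≈ 4.2 m from the left end

Take moments about the knife-edge support (at 2.8 m from the left end).
Weight: 15.2 × 9.8 = 149 N down at 2 m → arm 0.8 m, τ = 149 × 0.8 = 119.2 N·m counterclockwise.
Sign: 8.03 × 9.8 = 78.69 N down at 0.754 m → arm 2.046 m, τ = 78.69 × 2.046 = 161 N·m counterclockwise.
Net moment of existing loads = 280.2 N·m counterclockwise.
The sandbag weighs 20.4 × 9.8 = 199.9 N and must supply an equal clockwise moment, so its lever arm about the knife-edge support is 280.2 / 199.9 = 1.4 m.
That puts it at 2.8 + 1.4 = 4.2 m from the left end.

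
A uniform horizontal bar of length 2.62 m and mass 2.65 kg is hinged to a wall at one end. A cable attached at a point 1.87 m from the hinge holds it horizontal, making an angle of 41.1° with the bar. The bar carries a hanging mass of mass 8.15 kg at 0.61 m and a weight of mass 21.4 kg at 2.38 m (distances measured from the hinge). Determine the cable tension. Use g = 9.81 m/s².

Sum moments about the hinge (the unknown hinge reaction has zero arm there).
Beam weight: 2.65 × 9.81 = 26 N down at 1.31 m → arm 1.31 m, τ = 26 × 1.31 = 34.06 N·m clockwise.
Hanging mass: 8.15 × 9.81 = 79.95 N down at 0.61 m → arm 0.61 m, τ = 79.95 × 0.61 = 48.77 N·m clockwise.
Weight: 21.4 × 9.81 = 209.9 N down at 2.38 m → arm 2.38 m, τ = 209.9 × 2.38 = 499.6 N·m clockwise.
Total clockwise load moment = 582.4 N·m.
The cable tension T acts at 1.87 m; only its component perpendicular to the bar, T sinθ, produces torque. sin 41.1° = 0.6574.
For rotational equilibrium, T × 1.87 × 0.6574 = 582.4, so T = 582.4 / 1.229 = 474 N.

T ≈ 474 N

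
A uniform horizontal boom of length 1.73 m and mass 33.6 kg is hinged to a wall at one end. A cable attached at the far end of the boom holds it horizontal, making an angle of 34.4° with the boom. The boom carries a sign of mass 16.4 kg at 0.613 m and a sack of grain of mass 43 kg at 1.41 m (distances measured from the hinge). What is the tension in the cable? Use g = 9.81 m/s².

Sum moments about the hinge (the unknown hinge reaction has zero arm there).
Beam weight: 33.6 × 9.81 = 329.6 N down at 0.865 m → arm 0.865 m, τ = 329.6 × 0.865 = 285.1 N·m clockwise.
Sign: 16.4 × 9.81 = 160.9 N down at 0.613 m → arm 0.613 m, τ = 160.9 × 0.613 = 98.63 N·m clockwise.
Sack of grain: 43 × 9.81 = 421.8 N down at 1.41 m → arm 1.41 m, τ = 421.8 × 1.41 = 594.7 N·m clockwise.
Total clockwise load moment = 978.4 N·m.
The cable tension T acts at 1.73 m; only its component perpendicular to the boom, T sinθ, produces torque. sin 34.4° = 0.565.
Setting net torque to zero: T × 1.73 × 0.565 = 978.4 → T = 978.4 / 0.9774 = 1000 N.

T ≈ 1000 N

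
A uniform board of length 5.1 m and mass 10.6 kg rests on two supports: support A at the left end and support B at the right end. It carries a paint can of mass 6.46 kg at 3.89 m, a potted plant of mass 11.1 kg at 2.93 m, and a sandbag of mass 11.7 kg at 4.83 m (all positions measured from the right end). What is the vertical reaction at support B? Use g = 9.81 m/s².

Choose support A as the axis so its reaction then has zero moment arm.
Beam weight: 10.6 × 9.81 = 104 N down at 2.55 m → arm 2.55 m, τ = 104 × 2.55 = 265.2 N·m clockwise.
Paint can: 6.46 × 9.81 = 63.37 N down at 3.89 m → arm 1.21 m, τ = 63.37 × 1.21 = 76.68 N·m clockwise.
Potted plant: 11.1 × 9.81 = 108.9 N down at 2.93 m → arm 2.17 m, τ = 108.9 × 2.17 = 236.3 N·m clockwise.
Sandbag: 11.7 × 9.81 = 114.8 N down at 4.83 m → arm 0.27 m, τ = 114.8 × 0.27 = 31 N·m clockwise.
Net load moment about support A = 609.2 N·m clockwise.
Reaction R at support B is upward at 0 m, arm 5.1 m → moment R × 5.1 counterclockwise.
For rotational equilibrium, R × 5.1 = 609.2, so R = 119 N.

R_B ≈ 119 N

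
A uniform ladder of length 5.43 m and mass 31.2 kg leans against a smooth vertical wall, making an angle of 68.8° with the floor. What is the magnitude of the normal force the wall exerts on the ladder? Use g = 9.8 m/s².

N_wall ≈ 59.3 N

Choose the foot of the ladder as the axis so the floor normal and friction both act there and drop out.
Ladder weight 31.2×9.8 = 305.8 N acts at 2.715 m along the ladder; its horizontal arm is 2.715·cos68.8° = 0.9818 m → τ = 300.2 N·m clockwise.
Wall normal N acts horizontally at the top; its moment arm is the height L sinθ = 5.43·sin68.8° = 5.063 m, counterclockwise.
Balancing moments: N × 5.063 = 300.2, giving N = 59.3 N.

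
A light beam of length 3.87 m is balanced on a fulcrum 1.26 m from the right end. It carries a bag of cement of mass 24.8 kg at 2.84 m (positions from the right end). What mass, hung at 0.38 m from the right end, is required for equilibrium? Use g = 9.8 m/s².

Take moments about the fulcrum (at 1.26 m from the right end).
Bag of cement: 24.8 × 9.8 = 243 N down at 2.84 m → arm 1.58 m, τ = 243 × 1.58 = 383.9 N·m counterclockwise.
Net moment of known loads = 383.9 N·m counterclockwise.
An unknown mass m at 0.38 m has arm 0.88 m; its moment is m·g·0.88 clockwise.
For rotational equilibrium, m × 9.8 × 0.88 = 383.9, so m = 383.9 / (9.8 × 0.88) = 44.5 kg.

m ≈ 44.5 kg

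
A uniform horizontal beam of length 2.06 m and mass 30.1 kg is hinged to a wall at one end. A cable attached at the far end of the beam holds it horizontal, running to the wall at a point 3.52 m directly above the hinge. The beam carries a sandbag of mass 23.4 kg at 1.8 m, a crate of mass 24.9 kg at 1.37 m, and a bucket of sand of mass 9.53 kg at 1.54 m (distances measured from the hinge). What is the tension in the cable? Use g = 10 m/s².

T ≈ 686 N

About the hinge:
Beam weight: 30.1 × 10 = 301 N down at 1.03 m → arm 1.03 m, τ = 301 × 1.03 = 310 N·m clockwise.
Sandbag: 23.4 × 10 = 234 N down at 1.8 m → arm 1.8 m, τ = 234 × 1.8 = 421.2 N·m clockwise.
Crate: 24.9 × 10 = 249 N down at 1.37 m → arm 1.37 m, τ = 249 × 1.37 = 341.1 N·m clockwise.
Bucket of sand: 9.53 × 10 = 95.3 N down at 1.54 m → arm 1.54 m, τ = 95.3 × 1.54 = 146.8 N·m clockwise.
Total clockwise load moment = 1219 N·m.
The cable tension T acts at 2.06 m; only its component perpendicular to the beam, T sinθ, produces torque. sinθ = h/√(h²+d²) = 3.52/√(3.52²+2.06²) = 0.8631.
Balancing moments: T × 2.06 × 0.8631 = 1219, giving T = 1219 / 1.778 = 686 N.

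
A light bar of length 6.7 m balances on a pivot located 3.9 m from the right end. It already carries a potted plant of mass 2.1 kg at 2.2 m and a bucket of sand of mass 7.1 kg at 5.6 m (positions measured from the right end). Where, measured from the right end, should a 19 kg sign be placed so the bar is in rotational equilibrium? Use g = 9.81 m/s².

About the pivot (at 3.9 m from the right end):
Potted plant: 2.1 × 9.81 = 20.6 N down at 2.2 m → arm 1.7 m, τ = 20.6 × 1.7 = 35.02 N·m clockwise.
Bucket of sand: 7.1 × 9.81 = 69.65 N down at 5.6 m → arm 1.7 m, τ = 69.65 × 1.7 = 118.4 N·m counterclockwise.
Net moment of existing loads = 83.38 N·m counterclockwise.
The sign weighs 19 × 9.81 = 186.4 N and must supply an equal clockwise moment, so its lever arm about the pivot is 83.38 / 186.4 = 0.447 m.
That puts it at 3.9 − 0.447 = 3.45 m from the right end.

x ≈ 3.45 m from the right end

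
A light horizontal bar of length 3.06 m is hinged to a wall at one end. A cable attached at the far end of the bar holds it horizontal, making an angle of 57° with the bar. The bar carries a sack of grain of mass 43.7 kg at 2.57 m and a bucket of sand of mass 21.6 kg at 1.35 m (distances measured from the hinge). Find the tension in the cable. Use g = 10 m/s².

T ≈ 551 N

About the hinge:
Sack of grain: 43.7 × 10 = 437 N down at 2.57 m → arm 2.57 m, τ = 437 × 2.57 = 1123 N·m clockwise.
Bucket of sand: 21.6 × 10 = 216 N down at 1.35 m → arm 1.35 m, τ = 216 × 1.35 = 291.6 N·m clockwise.
Total clockwise load moment = 1415 N·m.
The cable tension T acts at 3.06 m; only its component perpendicular to the bar, T sinθ, produces torque. sin 57° = 0.8387.
Στ = 0 ⇒ T × 3.06 × 0.8387 = 1415 ⇒ T = 1415 / 2.566 = 551 N.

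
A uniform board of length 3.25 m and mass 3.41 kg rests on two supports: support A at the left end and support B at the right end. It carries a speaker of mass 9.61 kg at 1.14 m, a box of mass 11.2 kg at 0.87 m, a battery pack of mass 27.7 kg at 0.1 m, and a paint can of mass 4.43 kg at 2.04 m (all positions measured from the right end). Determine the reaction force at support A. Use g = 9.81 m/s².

R_A ≈ 115 N

Take moments about support B.
Beam weight: 3.41 × 9.81 = 33.45 N down at 1.625 m → arm 1.625 m, τ = 33.45 × 1.625 = 54.36 N·m counterclockwise.
Speaker: 9.61 × 9.81 = 94.27 N down at 1.14 m → arm 1.14 m, τ = 94.27 × 1.14 = 107.5 N·m counterclockwise.
Box: 11.2 × 9.81 = 109.9 N down at 0.87 m → arm 0.87 m, τ = 109.9 × 0.87 = 95.61 N·m counterclockwise.
Battery pack: 27.7 × 9.81 = 271.7 N down at 0.1 m → arm 0.1 m, τ = 271.7 × 0.1 = 27.17 N·m counterclockwise.
Paint can: 4.43 × 9.81 = 43.46 N down at 2.04 m → arm 2.04 m, τ = 43.46 × 2.04 = 88.66 N·m counterclockwise.
Net load moment about support B = 373.3 N·m counterclockwise.
Reaction R at support A is upward at 3.25 m, arm 3.25 m → moment R × 3.25 clockwise.
Στ = 0 ⇒ R × 3.25 = 373.3 ⇒ R = 115 N.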